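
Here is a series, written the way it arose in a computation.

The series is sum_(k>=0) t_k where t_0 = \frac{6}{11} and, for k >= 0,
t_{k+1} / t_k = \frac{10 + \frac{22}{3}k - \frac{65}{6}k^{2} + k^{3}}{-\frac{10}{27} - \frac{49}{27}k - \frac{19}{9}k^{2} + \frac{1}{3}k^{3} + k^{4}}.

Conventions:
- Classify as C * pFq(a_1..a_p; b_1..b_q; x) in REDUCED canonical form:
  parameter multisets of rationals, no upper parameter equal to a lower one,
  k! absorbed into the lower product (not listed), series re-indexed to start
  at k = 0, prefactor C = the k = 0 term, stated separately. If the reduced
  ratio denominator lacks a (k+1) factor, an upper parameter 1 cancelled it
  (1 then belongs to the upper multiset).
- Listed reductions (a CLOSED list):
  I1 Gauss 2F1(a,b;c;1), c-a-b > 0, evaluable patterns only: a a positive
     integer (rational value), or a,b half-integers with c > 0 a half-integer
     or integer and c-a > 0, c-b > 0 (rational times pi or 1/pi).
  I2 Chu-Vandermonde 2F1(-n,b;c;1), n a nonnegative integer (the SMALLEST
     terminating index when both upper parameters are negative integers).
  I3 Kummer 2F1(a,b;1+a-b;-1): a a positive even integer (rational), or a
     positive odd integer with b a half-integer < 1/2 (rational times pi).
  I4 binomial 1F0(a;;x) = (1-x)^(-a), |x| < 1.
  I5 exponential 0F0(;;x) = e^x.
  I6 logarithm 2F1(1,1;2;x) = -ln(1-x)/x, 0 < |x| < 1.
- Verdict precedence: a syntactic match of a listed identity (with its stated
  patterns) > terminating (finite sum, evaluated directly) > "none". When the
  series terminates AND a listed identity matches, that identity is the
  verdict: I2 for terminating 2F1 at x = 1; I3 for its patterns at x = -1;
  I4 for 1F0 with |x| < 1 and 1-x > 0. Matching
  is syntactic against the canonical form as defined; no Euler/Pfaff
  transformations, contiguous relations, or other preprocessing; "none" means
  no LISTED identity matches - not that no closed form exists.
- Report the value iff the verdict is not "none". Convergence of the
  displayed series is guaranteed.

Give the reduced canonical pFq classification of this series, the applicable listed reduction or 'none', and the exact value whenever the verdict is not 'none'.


Classification (C = \frac{6}{11}): 2F2 with upper {-10, -\frac{3}{2}}, lower {-\frac{5}{3}, \frac{1}{3}}, argument x = 1. Verdict: terminating - the sum ends at index 10 because -10 is a negative integer; exact evaluation follows. Hence: -\frac{152806662677287050987}{12137388365053952000}.

Key step: t_0 = \frac{6}{11} here, and roots of the ratio polynomials (prefactor 6/11) are the negated parameters.
Adjacent-term ratio: r(k) = 1 * (k-10) (k-\frac{3}{2}) / [(k-\frac{5}{3}) (k+\frac{1}{3}) (k+1)] ; factor over Q: parameters, x = 1, and C = \frac{6}{11}.


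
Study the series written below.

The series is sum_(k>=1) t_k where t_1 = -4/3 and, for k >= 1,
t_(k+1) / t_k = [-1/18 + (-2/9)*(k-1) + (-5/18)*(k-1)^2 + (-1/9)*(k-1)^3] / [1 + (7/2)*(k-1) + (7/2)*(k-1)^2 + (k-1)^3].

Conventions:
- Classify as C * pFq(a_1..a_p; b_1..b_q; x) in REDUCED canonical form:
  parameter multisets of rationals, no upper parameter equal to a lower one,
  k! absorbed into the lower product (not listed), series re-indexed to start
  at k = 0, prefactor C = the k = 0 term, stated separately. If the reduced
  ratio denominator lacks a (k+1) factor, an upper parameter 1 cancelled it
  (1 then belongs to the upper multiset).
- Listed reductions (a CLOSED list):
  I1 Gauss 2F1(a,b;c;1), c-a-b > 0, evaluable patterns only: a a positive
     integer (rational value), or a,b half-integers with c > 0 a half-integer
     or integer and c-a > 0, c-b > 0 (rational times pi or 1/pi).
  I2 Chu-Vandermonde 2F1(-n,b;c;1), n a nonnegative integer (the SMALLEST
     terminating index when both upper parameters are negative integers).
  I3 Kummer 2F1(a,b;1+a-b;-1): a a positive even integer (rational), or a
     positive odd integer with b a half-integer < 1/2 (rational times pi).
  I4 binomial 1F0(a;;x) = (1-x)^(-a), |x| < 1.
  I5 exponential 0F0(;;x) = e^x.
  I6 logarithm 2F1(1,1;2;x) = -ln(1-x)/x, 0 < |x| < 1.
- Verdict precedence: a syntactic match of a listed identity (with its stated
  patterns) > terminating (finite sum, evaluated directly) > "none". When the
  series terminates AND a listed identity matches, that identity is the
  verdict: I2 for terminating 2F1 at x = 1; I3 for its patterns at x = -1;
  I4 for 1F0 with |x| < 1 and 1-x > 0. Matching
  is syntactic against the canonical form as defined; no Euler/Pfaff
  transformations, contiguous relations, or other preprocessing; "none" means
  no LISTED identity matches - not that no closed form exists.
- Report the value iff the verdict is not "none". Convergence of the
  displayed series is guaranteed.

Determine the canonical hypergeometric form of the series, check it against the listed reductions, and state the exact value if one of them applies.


Reduced: x = -1/9, 2F1, upper = {1, 1}, lower = {2}, C = -4/3. Verdict (x = -1/9): the I6 logarithm reduction applies (the logarithm: parameters (1,1;2), x = -1/9). Its exact value is (-12) * ln(10/9).

The tell: x = (-1/9) and factor the ratio over Q (C = -4/3): negated roots = parameters.
Adjacent-term ratio: r(k) = (-1/9) * (k+1) (k+1) / [(k+2) (k+1)] - rational in k, leading ratio (-1/9); with t_0 = -4/3, classification follows.


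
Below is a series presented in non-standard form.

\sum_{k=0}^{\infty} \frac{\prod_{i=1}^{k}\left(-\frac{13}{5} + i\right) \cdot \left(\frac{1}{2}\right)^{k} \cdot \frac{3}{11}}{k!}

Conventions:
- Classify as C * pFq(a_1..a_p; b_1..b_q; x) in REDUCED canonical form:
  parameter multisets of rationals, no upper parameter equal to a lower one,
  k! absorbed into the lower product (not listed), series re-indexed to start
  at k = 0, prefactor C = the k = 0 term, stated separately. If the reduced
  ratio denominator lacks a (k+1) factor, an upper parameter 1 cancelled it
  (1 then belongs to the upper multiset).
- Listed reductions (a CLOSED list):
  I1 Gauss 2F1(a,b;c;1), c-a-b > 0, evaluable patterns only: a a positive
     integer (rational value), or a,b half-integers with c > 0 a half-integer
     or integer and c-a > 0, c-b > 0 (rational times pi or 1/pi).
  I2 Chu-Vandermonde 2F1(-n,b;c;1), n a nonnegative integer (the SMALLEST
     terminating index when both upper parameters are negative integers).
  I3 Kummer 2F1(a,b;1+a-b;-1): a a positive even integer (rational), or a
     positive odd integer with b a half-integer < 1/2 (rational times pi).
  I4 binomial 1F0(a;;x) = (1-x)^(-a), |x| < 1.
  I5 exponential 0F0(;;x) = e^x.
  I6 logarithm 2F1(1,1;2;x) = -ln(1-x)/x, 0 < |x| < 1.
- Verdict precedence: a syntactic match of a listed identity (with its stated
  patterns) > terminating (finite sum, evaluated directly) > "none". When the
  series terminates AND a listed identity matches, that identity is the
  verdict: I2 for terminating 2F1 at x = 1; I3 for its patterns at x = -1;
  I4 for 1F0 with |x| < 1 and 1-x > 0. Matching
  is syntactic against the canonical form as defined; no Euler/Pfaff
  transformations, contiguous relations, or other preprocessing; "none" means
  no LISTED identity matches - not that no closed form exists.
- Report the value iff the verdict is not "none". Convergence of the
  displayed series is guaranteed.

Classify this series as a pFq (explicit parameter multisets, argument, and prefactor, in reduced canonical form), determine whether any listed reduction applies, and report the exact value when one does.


Key observation: with t_0 = \frac{3}{11}, the running product (prefactor 3/11) telescopes to a rising factorial.
Step ratio: r(k) = \frac{1}{2} * (k-\frac{8}{5}) / [(k+1)] - rational; roots negated = parameters, x = \frac{1}{2}, C = \frac{3}{11}.

Prefactor \frac{3}{11}, argument \frac{1}{2}: 1F0 with upper {-\frac{8}{5}} over lower {-}. Verdict: this is the binomial series (I4) (the 1F0 binomial series: exponent 8/5, x = \frac{1}{2}). Exact value: \frac{3}{11} \cdot \left(\frac{1}{2}\right)^{\frac{8}{5}}.


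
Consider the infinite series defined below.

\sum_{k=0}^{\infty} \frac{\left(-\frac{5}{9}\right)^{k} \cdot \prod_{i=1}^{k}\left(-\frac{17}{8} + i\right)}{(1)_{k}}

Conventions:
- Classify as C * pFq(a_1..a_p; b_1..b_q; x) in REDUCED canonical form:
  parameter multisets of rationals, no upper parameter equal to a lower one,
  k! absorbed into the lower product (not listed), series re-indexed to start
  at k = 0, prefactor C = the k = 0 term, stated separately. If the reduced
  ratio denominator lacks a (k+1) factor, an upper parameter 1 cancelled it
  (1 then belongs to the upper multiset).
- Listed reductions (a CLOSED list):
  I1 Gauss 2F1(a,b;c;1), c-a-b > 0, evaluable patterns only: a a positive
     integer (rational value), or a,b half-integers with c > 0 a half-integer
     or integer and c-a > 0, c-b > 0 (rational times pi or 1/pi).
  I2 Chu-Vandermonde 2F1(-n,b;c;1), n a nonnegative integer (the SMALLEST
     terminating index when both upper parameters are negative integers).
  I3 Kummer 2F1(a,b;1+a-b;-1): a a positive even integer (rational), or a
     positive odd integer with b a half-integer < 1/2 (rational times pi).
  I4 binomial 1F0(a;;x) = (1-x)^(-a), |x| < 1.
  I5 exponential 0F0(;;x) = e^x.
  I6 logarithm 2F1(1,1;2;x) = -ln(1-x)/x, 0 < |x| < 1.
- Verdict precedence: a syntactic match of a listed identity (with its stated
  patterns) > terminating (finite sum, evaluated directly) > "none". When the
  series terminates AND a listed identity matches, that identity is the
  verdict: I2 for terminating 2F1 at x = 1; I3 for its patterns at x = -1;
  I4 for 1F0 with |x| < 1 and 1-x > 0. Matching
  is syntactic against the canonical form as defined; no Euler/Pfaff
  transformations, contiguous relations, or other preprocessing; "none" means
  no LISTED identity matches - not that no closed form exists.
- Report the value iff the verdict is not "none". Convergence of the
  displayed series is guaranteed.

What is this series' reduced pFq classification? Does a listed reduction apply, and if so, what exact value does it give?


The series (x = -\frac{5}{9}) is 1F0: upper {-\frac{9}{8}}, lower {-}, prefactor 1. Verdict: the I4 binomial reduction applies (the 1F0 binomial series: exponent 9/8, x = -\frac{5}{9}). Hence: \left(\frac{14}{9}\right)^{\frac{9}{8}}.

The tell: with t_0 = 1, (1)_k (C = 1, x = -5/9) is k! itself.
Ratio: r(k) = -\frac{5}{9} * (k-\frac{9}{8}) / [(k+1)] - rational in k, leading ratio -\frac{5}{9}; with t_0 = 1, classification follows.


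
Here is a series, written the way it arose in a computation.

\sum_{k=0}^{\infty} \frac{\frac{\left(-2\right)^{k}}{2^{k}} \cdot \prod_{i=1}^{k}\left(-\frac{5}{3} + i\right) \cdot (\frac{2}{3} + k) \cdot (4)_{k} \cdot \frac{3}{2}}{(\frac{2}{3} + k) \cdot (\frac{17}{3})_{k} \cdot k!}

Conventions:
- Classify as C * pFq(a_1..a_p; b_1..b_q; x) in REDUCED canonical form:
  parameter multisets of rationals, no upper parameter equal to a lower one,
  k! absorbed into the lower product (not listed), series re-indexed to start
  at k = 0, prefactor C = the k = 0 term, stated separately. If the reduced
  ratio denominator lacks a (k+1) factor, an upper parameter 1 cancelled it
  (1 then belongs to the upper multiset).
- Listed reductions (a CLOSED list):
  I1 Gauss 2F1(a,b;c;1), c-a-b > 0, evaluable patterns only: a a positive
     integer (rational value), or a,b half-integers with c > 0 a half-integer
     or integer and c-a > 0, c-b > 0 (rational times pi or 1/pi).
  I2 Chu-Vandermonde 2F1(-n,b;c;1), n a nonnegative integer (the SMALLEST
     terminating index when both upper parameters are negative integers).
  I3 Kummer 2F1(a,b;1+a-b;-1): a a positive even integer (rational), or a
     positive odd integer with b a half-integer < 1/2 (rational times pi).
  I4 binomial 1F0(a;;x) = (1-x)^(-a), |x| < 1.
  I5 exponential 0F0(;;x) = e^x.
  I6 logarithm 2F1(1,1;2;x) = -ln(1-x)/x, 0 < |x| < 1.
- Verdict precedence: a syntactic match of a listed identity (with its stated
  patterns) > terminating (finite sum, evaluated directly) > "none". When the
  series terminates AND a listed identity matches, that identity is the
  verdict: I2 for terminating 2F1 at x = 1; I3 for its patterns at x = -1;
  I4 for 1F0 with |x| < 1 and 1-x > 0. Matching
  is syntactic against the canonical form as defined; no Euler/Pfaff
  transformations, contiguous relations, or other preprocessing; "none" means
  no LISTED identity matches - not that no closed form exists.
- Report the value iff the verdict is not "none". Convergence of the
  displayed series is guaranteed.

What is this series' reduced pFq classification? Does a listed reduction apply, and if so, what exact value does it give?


Reduced: x = -1, 2F1, upper = {-\frac{2}{3}, 4}, lower = {\frac{17}{3}}, C = \frac{3}{2}. Verdict (x = -1): Kummer's theorem (I3) applies (x = -1; c = \frac{17}{3} equals 1+a-b for upper {-\frac{2}{3}, 4}: listed pattern). Exact value: \frac{77}{36}.

Structural cue: t_0 = \frac{3}{2} here, and the running product (C = 3/2, x = -1) telescopes to a rising factorial.
Adjacent-term ratio: r(k) = -1 * (k-\frac{2}{3}) (k+4) / [(k+\frac{17}{3}) (k+1)] - rational in k, leading ratio -1; with t_0 = \frac{3}{2}, classification follows.


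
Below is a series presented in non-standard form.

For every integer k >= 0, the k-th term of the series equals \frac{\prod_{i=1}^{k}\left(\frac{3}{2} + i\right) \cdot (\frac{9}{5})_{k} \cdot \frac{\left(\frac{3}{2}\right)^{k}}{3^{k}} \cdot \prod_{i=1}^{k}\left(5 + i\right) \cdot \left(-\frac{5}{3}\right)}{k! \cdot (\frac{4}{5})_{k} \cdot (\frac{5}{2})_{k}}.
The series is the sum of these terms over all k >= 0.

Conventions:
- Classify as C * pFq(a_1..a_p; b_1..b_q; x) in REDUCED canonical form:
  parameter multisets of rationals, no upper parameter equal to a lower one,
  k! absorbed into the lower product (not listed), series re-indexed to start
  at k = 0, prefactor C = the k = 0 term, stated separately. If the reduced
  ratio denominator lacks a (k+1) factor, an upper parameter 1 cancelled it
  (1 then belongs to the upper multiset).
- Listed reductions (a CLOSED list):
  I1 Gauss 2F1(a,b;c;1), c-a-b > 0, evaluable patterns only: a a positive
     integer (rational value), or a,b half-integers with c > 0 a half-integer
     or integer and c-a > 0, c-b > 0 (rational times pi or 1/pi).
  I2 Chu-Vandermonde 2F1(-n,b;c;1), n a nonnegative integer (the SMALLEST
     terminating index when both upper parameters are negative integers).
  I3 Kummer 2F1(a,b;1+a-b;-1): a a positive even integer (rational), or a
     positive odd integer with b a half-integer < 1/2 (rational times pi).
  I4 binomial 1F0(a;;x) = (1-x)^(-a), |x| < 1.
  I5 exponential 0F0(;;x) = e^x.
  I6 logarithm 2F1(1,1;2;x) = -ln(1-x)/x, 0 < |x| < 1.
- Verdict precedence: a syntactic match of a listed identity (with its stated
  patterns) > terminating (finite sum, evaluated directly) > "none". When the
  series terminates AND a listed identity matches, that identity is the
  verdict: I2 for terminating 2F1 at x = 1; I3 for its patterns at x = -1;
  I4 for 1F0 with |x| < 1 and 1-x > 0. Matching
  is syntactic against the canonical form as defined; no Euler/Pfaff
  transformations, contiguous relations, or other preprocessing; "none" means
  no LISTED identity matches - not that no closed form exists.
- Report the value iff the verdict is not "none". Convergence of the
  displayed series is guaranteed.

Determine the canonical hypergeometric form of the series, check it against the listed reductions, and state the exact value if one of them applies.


Prefactor -\frac{5}{3}, argument \frac{1}{2}: 2F1 with upper {\frac{9}{5}, 6} over lower {\frac{4}{5}}. Verdict: none - at argument \frac{1}{2} the multisets {\frac{9}{5}, 6} ; {\frac{4}{5}} match no listed identity.

Structural cue: t_0 = -\frac{5}{3} here, and the running product (C = -5/3, x = 1/2) telescopes to a rising factorial.
Term ratio: r(k) = \frac{1}{2} * (k+\frac{9}{5}) (k+6) / [(k+\frac{4}{5}) (k+1)] - rational; roots negated = parameters, x = \frac{1}{2}, C = -\frac{5}{3}.


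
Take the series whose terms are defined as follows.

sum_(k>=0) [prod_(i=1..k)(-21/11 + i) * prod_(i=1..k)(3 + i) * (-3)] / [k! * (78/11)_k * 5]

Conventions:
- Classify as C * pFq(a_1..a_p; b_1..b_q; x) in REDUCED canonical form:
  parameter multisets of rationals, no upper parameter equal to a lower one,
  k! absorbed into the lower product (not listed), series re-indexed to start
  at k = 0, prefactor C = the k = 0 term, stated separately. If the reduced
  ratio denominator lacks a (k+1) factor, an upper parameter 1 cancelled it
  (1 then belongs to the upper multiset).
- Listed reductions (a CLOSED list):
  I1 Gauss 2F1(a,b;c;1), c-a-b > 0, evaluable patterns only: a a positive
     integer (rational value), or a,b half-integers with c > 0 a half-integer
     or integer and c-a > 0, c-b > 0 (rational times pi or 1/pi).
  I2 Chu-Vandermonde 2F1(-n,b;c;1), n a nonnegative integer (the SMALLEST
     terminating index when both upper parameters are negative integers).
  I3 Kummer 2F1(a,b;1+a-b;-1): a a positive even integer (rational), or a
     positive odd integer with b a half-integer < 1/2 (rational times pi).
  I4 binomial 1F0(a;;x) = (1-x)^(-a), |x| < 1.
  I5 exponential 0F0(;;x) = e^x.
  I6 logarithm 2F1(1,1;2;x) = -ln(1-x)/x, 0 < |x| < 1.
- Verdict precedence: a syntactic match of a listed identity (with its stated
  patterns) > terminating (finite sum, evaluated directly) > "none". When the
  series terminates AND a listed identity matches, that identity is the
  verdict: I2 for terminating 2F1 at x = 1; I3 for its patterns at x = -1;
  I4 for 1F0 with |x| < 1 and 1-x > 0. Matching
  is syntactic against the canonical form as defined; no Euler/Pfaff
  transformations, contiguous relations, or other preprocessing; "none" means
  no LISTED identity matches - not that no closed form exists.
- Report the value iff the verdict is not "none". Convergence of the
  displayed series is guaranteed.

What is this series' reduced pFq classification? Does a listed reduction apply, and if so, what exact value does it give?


Prefactor -3/5, argument 1: 2F1 with upper {-10/11, 4} over lower {78/11}. Verdict: Gauss's theorem (I1) fires (x = 1: the Gamma ratio telescopes since c-a-b = 4 > 0 and a = 4 in Z>0). Sum: -20502/73205.

Structural cue: t_0 = -3/5 here, and the running product (C = -3/5, x = 1) telescopes to a rising factorial.
Consecutive-term ratio: r(k) = 1 * (k-10/11) (k+4) / [(k+78/11) (k+1)] - rational in k. x = 1; t_0 = -3/5; negate the roots.


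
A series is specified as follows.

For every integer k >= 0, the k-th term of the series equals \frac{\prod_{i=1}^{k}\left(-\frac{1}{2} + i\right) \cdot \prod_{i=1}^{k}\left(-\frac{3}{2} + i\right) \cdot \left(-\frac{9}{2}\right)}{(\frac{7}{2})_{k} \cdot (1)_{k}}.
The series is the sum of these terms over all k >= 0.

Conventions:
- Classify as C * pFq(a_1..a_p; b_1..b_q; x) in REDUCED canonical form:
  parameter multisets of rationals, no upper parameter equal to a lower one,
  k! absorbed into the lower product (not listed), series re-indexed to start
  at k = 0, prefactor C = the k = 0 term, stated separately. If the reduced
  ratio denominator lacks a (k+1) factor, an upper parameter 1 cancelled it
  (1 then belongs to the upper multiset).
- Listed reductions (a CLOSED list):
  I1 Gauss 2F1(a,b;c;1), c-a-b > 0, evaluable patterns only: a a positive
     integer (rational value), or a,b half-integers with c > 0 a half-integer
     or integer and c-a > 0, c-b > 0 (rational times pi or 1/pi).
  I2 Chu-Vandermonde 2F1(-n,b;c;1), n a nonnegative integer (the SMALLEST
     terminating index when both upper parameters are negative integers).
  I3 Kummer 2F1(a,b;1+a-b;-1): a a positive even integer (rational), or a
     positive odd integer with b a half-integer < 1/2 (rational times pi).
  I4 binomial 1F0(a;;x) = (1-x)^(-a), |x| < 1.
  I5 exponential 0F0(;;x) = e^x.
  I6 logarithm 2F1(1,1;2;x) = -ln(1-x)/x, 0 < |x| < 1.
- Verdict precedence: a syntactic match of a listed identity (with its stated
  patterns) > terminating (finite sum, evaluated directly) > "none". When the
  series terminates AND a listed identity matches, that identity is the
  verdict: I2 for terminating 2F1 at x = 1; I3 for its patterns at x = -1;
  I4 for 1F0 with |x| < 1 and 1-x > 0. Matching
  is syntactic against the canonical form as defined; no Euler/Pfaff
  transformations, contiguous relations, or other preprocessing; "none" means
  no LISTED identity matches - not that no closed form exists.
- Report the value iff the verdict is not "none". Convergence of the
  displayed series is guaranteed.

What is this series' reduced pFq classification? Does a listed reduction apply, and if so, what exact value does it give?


The series (x = 1) is 2F1: upper {-\frac{1}{2}, \frac{1}{2}}, lower {\frac{7}{2}}, prefactor -\frac{9}{2}. Verdict: Gauss (I1, half-integer pattern) matches (x = 1; upper {-\frac{1}{2}, \frac{1}{2}} half-integers, c = \frac{7}{2} in the evaluable pattern). Hence: \left(-\frac{675}{512}\right) \cdot \pi.

Key step: x = 1 and the running product (C = -9/2) telescopes to a rising factorial.
Consecutive-term ratio: r(k) = 1 * (k-\frac{1}{2}) (k+\frac{1}{2}) / [(k+\frac{7}{2}) (k+1)] - rational; roots negated = parameters, x = 1, C = -\frac{9}{2}.


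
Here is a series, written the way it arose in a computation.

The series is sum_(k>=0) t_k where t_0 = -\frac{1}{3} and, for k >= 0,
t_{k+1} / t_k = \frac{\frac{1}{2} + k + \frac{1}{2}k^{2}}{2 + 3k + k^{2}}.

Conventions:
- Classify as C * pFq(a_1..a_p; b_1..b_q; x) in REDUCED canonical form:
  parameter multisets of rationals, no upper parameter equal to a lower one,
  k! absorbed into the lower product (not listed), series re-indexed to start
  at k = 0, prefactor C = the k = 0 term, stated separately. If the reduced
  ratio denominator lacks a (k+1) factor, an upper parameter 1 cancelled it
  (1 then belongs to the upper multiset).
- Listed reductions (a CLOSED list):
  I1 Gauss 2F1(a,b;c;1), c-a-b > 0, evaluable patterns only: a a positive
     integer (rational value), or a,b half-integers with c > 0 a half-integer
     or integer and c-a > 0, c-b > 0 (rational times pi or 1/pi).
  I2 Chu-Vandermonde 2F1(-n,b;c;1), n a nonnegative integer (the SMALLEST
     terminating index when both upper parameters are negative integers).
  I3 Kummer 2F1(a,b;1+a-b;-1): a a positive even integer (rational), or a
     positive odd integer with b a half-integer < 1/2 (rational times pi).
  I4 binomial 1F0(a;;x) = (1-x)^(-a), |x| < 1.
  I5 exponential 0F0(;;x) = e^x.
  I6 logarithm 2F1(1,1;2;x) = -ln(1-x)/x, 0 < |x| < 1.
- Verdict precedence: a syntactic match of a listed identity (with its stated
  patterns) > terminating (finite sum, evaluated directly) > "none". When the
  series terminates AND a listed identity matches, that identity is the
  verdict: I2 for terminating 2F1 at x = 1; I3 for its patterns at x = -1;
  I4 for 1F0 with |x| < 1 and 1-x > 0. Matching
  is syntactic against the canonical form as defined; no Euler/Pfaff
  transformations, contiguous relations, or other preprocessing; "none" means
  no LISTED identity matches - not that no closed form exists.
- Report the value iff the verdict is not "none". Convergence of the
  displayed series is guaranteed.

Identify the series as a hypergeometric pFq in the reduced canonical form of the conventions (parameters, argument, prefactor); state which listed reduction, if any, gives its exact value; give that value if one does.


Canonical form: C = -\frac{1}{3} times 2F1 with upper {1, 1}, lower {2}, x = \frac{1}{2}. Verdict: this is the logarithmic series (I6) (the logarithm: parameters (1,1;2), x = \frac{1}{2}). Exact value: \frac{2}{3} \cdot \ln\left(\frac{1}{2}\right).

Structural cue: from the first term -\frac{1}{3}: roots of the ratio polynomials (prefactor -1/3) are the negated parameters.
Step ratio: r(k) = \frac{1}{2} * (k+1) (k+1) / [(k+2) (k+1)] - rational in k, leading ratio \frac{1}{2}; with t_0 = -\frac{1}{3}, classification follows.


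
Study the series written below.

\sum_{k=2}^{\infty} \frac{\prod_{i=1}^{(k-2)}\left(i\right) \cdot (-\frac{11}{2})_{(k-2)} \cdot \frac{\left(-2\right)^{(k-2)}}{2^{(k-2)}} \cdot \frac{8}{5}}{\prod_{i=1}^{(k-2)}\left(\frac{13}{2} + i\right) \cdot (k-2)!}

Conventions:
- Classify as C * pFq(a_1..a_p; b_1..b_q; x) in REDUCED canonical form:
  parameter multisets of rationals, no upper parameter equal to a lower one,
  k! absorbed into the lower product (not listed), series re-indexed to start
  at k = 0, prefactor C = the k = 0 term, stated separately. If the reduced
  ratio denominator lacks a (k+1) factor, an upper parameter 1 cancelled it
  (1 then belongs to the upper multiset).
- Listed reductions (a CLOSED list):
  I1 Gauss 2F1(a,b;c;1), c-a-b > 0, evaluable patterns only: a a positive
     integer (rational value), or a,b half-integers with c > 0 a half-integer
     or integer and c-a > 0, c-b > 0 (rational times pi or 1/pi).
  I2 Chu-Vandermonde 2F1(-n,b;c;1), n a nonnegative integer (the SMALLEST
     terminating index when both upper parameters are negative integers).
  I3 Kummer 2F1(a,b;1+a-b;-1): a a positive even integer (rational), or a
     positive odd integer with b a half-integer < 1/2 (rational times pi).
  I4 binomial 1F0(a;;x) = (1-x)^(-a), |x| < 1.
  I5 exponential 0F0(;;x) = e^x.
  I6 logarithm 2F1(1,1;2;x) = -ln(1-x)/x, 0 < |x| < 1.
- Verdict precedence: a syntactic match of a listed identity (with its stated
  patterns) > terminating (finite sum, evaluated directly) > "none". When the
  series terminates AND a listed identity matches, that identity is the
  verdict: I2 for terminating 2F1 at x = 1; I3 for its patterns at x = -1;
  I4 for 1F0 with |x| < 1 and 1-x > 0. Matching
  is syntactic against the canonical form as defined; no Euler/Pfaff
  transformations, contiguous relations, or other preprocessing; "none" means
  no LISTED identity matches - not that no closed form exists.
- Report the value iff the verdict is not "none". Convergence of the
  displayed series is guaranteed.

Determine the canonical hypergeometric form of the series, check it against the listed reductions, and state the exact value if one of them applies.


Reduced: x = -1, 2F1, upper = {-\frac{11}{2}, 1}, lower = {\frac{15}{2}}, C = \frac{8}{5}. Verdict: Kummer's theorem (I3) applies (x = -1; c = \frac{15}{2} equals 1+a-b for upper {-\frac{11}{2}, 1}: listed pattern). Hence: \frac{3003}{2560} \cdot \pi.

First insight: with t_0 = \frac{8}{5}, the two k-th powers (C = 8/5, x = -1) combine into one argument.
Ratio: r(k) = -1 * (k-\frac{11}{2}) (k+1) / [(k+\frac{15}{2}) (k+1)] - rational; roots negated = parameters, x = -1, C = \frac{8}{5}.


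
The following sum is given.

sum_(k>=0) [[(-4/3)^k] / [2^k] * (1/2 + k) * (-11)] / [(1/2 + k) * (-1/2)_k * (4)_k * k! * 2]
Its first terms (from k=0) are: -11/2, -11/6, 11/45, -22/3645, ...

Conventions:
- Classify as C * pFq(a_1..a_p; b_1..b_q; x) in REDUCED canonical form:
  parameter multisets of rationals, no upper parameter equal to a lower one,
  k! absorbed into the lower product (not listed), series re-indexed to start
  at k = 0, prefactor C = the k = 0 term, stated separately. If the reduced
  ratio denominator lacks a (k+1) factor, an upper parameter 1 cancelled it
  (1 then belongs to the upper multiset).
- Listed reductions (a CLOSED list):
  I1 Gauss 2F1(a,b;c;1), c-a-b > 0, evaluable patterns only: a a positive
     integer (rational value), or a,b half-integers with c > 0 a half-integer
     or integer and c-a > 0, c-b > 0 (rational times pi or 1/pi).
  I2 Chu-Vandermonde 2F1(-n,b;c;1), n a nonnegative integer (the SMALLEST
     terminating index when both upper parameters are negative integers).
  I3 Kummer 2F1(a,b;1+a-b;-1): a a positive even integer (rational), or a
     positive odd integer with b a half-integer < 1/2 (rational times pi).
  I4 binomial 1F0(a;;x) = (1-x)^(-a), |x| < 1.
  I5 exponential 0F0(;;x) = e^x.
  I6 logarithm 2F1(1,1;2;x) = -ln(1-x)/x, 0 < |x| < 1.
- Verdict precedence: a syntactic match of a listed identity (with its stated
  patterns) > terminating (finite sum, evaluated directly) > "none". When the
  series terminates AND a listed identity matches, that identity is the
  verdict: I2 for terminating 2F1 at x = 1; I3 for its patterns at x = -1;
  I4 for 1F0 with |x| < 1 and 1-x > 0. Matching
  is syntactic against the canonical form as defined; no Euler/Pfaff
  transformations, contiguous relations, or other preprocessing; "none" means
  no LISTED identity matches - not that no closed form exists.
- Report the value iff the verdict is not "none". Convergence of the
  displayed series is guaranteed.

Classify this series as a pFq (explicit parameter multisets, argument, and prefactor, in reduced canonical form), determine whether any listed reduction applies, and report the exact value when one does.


Key step: from the first term -11/2: the factor k + 1/2 cancels (top and bottom), leaving prefactor -11/2.
Adjacent-term ratio: r(k) = (-2/3) * 1 / [(k-1/2) (k+4) (k+1)] ; factor over Q: parameters, x = (-2/3), and C = -11/2.

Prefactor -11/2, argument -2/3: 0F2 with upper {-} over lower {-1/2, 4}. Verdict: none - at argument -2/3 the multisets {-} ; {-1/2, 4} match no listed identity.


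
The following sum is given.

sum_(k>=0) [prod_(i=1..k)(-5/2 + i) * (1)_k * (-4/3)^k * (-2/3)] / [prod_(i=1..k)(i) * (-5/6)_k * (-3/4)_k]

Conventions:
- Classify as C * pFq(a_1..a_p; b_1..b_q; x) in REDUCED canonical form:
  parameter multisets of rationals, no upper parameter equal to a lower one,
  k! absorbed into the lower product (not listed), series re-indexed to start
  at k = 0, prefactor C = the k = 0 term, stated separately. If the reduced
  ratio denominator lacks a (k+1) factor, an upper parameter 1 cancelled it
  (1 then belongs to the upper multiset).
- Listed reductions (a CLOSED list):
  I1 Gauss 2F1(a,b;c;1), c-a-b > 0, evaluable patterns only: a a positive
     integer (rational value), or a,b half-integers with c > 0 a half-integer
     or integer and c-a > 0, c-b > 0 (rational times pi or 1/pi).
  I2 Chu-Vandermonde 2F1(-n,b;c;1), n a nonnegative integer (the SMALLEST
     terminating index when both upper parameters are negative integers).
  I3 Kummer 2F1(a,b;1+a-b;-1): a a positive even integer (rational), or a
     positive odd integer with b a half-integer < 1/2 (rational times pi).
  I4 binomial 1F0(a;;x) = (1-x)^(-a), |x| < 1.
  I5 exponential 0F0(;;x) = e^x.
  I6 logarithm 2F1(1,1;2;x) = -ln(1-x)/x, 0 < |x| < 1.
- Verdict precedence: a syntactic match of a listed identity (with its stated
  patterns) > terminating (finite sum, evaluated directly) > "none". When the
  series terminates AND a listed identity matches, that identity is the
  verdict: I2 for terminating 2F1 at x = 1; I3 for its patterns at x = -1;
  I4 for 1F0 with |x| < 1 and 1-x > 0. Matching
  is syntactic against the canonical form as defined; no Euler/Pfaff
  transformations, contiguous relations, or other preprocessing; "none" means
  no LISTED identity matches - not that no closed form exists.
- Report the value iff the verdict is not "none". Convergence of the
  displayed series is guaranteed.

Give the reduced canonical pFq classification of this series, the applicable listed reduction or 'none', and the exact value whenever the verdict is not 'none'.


The series (x = -4/3) is 2F2: upper {-3/2, 1}, lower {-5/6, -3/4}, prefactor -2/3. Verdict: none. No listed pattern accepts 2F2(-3/2, 1; -5/6, -3/4; -4/3).

Key observation: with t_0 = -2/3, the running product (C = -2/3) telescopes to a rising factorial.
Consecutive-term ratio: r(k) = (-4/3) * (k-3/2) (k+1) / [(k-5/6) (k-3/4) (k+1)] - rational in k. x = (-4/3); t_0 = -2/3; negate the roots.


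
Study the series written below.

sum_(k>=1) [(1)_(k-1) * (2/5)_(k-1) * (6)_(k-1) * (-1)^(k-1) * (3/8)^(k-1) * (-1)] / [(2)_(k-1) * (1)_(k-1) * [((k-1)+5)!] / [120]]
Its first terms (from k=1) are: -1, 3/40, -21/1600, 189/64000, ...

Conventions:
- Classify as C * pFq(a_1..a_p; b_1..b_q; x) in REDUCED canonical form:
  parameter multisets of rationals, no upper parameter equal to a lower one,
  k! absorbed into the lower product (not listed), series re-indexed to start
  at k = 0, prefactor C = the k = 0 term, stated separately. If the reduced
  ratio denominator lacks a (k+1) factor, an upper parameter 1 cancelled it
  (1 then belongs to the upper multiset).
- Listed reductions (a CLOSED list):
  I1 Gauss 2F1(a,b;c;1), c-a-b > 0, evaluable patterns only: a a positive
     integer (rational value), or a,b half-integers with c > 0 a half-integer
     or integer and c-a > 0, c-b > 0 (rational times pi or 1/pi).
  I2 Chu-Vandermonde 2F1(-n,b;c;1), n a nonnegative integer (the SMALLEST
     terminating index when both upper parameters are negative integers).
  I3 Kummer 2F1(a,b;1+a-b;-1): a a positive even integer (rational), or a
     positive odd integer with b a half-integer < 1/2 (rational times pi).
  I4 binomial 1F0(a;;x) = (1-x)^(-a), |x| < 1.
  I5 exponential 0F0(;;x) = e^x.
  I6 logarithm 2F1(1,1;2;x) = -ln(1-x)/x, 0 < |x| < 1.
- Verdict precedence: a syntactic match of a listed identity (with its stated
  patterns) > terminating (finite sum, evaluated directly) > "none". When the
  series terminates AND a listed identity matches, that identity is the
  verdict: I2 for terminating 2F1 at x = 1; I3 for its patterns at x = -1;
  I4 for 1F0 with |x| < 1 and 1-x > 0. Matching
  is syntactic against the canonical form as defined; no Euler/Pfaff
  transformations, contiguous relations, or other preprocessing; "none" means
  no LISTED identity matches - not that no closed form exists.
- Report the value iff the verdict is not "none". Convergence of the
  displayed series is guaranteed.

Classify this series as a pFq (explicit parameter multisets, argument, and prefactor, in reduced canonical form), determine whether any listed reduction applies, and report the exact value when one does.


Classification (C = -1): 2F1 with upper {2/5, 1}, lower {2}, argument x = -3/8. Verdict: none (x = -3/8): each listed identity misses the multisets {2/5, 1} ; {2}.

Key step: x = (-3/8) and the (-1)^k factor (C = -1, x = -3/8) folds into the argument's sign.
Adjacent-term ratio: r(k) = (-3/8) * (k+2/5) (k+1) / [(k+2) (k+1)] - rational in k. x = (-3/8); t_0 = -1; negate the roots.


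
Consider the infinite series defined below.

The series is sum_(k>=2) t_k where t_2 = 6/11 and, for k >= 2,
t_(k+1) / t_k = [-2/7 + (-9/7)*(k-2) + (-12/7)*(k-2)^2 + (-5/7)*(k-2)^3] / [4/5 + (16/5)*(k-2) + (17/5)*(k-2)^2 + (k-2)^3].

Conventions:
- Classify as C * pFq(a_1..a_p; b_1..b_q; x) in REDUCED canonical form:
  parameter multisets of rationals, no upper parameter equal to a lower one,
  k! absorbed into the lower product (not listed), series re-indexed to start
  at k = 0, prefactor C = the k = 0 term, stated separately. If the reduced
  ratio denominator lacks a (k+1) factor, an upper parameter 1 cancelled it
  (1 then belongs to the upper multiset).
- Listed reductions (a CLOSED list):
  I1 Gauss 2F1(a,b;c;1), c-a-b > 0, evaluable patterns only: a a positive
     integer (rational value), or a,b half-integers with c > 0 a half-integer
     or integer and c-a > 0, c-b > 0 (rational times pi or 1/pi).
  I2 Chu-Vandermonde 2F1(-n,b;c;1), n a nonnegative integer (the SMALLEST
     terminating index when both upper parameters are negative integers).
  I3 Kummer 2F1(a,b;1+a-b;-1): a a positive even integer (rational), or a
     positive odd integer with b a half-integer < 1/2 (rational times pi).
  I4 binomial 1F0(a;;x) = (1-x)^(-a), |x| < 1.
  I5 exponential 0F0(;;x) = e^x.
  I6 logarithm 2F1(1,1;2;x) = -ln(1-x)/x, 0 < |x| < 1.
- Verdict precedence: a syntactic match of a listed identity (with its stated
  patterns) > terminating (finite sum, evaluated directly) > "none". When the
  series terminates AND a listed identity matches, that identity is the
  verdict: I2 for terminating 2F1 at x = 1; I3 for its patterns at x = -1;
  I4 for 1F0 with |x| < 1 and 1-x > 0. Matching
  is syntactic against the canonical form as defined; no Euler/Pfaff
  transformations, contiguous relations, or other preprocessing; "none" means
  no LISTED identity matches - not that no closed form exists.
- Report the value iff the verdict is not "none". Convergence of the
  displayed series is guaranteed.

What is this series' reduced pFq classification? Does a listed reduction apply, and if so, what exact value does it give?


First insight: from the first term 6/11: factor the ratio over Q (C = 6/11, x = -5/7): negated roots = parameters.
Step ratio: r(k) = (-5/7) * (k+1) (k+1) / [(k+2) (k+1)] - rational in k, leading ratio (-5/7); with t_0 = 6/11, classification follows.

Reduced: x = -5/7, 2F1, upper = {1, 1}, lower = {2}, C = 6/11. Verdict (x = -5/7): logarithm (I6) applies (the logarithm: parameters (1,1;2), x = -5/7). Exact value: (42/55) * ln(12/7).


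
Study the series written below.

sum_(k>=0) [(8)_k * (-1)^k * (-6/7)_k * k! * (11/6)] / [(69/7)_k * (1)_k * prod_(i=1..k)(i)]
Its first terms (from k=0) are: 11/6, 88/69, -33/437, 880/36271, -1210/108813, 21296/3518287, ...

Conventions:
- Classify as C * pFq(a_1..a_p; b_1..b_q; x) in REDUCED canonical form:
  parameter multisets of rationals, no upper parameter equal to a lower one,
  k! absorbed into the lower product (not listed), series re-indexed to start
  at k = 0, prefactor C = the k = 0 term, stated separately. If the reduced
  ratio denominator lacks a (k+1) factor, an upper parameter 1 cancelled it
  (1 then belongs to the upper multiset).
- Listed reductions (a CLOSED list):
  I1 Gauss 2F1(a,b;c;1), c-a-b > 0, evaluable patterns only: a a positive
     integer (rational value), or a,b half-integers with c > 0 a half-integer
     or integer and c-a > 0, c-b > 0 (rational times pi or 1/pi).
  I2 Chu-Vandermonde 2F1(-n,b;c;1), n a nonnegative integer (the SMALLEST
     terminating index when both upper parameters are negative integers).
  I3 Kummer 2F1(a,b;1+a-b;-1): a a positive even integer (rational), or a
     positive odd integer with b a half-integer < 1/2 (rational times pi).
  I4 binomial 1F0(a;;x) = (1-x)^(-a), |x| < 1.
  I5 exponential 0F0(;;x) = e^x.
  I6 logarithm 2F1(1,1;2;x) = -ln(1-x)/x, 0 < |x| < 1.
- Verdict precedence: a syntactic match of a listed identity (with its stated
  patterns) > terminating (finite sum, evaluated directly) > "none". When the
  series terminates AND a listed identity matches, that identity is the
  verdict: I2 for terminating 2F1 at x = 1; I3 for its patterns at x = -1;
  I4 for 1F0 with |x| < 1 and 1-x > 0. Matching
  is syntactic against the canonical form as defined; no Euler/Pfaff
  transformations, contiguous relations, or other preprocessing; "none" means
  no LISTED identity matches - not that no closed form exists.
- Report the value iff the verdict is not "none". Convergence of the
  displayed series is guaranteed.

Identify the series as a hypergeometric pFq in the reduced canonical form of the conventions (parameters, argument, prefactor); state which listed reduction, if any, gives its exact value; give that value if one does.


Classification (C = 11/6): 2F1 with upper {-6/7, 8}, lower {69/7}, argument x = -1. Verdict: Kummer (I3) applies (x = -1; c = 69/7 equals 1+a-b for upper {-6/7, 8}: listed pattern). Sum: 153791/50421.

Key step: t_0 = 11/6 here, and (1)_k (prefactor 11/6) is k! itself.
Step ratio: r(k) = (-1) * (k-6/7) (k+8) / [(k+69/7) (k+1)] - poly over poly, x = (-1) from leading terms; C = 11/6 at k = 0.


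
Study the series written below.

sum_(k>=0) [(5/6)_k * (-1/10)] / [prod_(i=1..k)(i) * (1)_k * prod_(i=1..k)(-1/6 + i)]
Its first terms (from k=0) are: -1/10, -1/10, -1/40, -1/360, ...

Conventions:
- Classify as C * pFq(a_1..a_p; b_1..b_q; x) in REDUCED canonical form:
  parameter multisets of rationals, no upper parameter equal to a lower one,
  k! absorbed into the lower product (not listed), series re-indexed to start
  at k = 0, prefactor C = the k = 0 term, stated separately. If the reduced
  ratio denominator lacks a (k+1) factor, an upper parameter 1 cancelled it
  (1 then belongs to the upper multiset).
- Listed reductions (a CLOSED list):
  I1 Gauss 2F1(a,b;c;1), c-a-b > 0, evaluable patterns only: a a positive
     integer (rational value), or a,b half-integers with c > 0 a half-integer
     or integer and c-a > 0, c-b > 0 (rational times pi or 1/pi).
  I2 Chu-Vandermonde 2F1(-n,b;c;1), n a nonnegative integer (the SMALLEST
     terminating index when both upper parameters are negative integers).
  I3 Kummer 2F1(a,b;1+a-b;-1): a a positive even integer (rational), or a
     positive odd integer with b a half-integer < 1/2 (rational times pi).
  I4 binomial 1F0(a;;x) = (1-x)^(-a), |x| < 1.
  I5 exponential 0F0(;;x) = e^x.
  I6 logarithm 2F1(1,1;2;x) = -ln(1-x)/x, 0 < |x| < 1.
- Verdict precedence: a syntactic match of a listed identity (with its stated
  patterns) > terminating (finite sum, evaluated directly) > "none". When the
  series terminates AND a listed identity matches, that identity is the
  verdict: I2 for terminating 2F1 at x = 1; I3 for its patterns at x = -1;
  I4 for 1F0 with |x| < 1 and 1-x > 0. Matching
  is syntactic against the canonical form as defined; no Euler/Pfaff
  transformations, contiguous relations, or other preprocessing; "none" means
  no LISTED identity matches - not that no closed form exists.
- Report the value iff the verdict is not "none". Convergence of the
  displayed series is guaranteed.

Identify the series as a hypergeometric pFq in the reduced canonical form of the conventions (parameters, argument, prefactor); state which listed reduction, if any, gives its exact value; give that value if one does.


Reduced: x = 1, 0F1, upper = {-}, lower = {1}, C = -1/10. Verdict: no listed reduction: x = 1 and upper {-} fail every I1-I6 pattern.

Key observation: x = 1 and the parameter 5/6 appears in both the upper and lower lists and cancels.
Consecutive-term ratio: r(k) = 1 * 1 / [(k+1) (k+1)] - poly over poly, x = 1 from leading terms; C = -1/10 at k = 0.
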